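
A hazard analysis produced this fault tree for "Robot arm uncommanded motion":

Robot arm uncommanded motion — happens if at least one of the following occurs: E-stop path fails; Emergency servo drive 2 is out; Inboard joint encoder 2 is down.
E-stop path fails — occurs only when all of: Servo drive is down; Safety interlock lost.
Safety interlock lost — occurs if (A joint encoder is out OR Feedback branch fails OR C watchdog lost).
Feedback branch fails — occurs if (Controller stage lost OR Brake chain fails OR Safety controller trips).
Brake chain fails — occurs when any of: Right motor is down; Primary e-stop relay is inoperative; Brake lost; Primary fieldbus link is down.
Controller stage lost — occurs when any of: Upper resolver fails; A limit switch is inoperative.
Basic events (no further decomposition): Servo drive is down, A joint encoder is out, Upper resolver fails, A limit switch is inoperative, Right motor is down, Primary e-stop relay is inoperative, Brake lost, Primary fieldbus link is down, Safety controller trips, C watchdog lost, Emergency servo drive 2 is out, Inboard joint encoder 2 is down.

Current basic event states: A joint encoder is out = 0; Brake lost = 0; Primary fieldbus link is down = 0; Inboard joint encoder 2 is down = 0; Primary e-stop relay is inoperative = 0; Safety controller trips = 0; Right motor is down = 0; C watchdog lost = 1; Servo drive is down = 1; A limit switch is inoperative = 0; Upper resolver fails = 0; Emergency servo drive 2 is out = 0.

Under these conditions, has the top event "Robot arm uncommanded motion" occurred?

Controller stage lost [OR]: Upper resolver fails=not, A limit switch is inoperative=not → no input occurs → does not occur.
Brake chain fails [OR]: Right motor is down=not, Primary e-stop relay is inoperative=not, Brake lost=not, Primary fieldbus link is down=not → no input occurs → does not occur.
Feedback branch fails [OR]: Controller stage lost=not, Brake chain fails=not, Safety controller trips=not → no input occurs → does not occur.
Safety interlock lost [OR]: A joint encoder is out=not, Feedback branch fails=not, C watchdog lost=occurs → at least one input occurs → occurs.
E-stop path fails [AND]: Servo drive is down=occurs, Safety interlock lost=occurs → all inputs occur → occurs.
Robot arm uncommanded motion [OR]: E-stop path fails=occurs, Emergency servo drive 2 is out=not, Inboard joint encoder 2 is down=not → at least one input occurs → occurs.

Yes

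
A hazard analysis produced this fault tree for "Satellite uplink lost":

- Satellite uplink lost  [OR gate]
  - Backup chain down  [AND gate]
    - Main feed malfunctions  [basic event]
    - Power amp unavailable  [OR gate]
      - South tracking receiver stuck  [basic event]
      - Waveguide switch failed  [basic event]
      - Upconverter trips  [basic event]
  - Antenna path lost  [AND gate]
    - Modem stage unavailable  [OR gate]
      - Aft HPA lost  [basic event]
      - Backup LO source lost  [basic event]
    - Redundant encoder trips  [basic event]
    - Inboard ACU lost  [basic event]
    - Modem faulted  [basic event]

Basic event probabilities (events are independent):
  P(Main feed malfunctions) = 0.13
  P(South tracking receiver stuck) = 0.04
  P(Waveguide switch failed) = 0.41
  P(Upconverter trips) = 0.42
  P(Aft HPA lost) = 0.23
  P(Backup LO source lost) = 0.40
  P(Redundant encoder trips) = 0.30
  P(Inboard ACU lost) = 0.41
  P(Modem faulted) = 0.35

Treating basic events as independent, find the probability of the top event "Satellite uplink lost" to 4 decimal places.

P(Power amp unavailable) [OR] = 1 − (1−0.04) × (1−0.41) × (1−0.42) = 0.671488
P(Backup chain down) [AND] = 0.13 × 0.671488 = 0.087293
P(Modem stage unavailable) [OR] = 1 − (1−0.23) × (1−0.40) = 0.538000
P(Antenna path lost) [AND] = 0.538000 × 0.30 × 0.41 × 0.35 = 0.023161
P(Satellite uplink lost) [OR] = 1 − (1−0.087293) × (1−0.023161) = 0.108432
Rounded to 4 decimal places: P(Satellite uplink lost) ≈ 0.1084.

0.1084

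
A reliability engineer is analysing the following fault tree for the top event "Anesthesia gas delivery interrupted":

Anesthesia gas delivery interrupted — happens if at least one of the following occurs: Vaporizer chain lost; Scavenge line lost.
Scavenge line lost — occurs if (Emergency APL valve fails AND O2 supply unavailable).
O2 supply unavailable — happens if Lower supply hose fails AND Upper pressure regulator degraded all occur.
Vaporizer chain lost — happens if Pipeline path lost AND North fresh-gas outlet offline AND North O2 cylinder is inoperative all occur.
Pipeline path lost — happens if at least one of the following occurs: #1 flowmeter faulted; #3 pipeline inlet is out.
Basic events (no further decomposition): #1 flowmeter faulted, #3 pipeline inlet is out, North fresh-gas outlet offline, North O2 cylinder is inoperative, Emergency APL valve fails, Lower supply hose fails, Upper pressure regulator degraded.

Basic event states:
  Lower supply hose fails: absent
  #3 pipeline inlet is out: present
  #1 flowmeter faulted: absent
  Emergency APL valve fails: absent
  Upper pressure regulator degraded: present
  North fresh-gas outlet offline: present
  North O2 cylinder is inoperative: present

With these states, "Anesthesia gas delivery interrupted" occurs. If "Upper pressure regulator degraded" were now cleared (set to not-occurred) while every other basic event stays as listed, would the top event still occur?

Counterfactual: set "Upper pressure regulator degraded" to not occurred.
Pipeline path lost [OR]: #1 flowmeter faulted=not, #3 pipeline inlet is out=occurs → at least one input occurs → occurs.
Vaporizer chain lost [AND]: Pipeline path lost=occurs, North fresh-gas outlet offline=occurs, North O2 cylinder is inoperative=occurs → all inputs occur → occurs.
O2 supply unavailable [AND]: Lower supply hose fails=not, Upper pressure regulator degraded=not → not all inputs occur → does not occur.
Scavenge line lost [AND]: Emergency APL valve fails=not, O2 supply unavailable=not → not all inputs occur → does not occur.
Anesthesia gas delivery interrupted [OR]: Vaporizer chain lost=occurs, Scavenge line lost=not → at least one input occurs → occurs.

Yes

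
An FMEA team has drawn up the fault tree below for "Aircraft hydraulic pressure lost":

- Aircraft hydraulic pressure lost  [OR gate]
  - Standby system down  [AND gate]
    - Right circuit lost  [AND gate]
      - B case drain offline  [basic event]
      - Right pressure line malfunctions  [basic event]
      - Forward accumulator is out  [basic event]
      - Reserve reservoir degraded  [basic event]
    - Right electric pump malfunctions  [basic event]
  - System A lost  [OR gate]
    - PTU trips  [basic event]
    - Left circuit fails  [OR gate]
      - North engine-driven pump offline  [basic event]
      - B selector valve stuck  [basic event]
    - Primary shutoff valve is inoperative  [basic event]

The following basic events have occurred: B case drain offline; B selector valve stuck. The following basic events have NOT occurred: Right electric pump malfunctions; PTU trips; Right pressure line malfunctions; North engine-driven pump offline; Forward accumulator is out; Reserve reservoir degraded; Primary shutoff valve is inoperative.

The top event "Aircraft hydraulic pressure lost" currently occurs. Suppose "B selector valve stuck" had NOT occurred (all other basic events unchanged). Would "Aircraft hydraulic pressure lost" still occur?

No

Counterfactual: set "B selector valve stuck" to not occurred.
Right circuit lost [AND]: B case drain offline=occurs, Right pressure line malfunctions=not, Forward accumulator is out=not, Reserve reservoir degraded=not → not all inputs occur → does not occur.
Standby system down [AND]: Right circuit lost=not, Right electric pump malfunctions=not → not all inputs occur → does not occur.
Left circuit fails [OR]: North engine-driven pump offline=not, B selector valve stuck=not → no input occurs → does not occur.
System A lost [OR]: PTU trips=not, Left circuit fails=not, Primary shutoff valve is inoperative=not → no input occurs → does not occur.
Aircraft hydraulic pressure lost [OR]: Standby system down=not, System A lost=not → no input occurs → does not occur.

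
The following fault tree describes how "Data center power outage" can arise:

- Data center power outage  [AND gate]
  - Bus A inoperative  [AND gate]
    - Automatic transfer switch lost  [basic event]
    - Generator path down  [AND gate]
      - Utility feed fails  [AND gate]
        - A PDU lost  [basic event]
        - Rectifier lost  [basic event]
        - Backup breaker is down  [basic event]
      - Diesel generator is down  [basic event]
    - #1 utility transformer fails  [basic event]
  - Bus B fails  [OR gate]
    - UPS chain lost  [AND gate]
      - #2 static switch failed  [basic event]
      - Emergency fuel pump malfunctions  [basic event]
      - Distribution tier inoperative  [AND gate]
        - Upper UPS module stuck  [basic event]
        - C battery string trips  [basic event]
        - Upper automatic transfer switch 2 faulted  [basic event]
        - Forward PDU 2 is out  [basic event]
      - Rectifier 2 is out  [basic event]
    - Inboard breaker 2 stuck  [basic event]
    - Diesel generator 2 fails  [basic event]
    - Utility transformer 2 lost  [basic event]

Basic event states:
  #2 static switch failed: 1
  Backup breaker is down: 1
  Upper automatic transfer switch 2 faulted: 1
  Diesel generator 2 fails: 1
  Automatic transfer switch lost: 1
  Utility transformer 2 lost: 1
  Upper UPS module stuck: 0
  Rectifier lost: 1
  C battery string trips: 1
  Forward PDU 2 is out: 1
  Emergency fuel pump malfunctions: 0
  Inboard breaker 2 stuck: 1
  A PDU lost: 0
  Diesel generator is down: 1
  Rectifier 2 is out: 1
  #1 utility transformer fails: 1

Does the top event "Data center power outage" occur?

No

Utility feed fails [AND]: A PDU lost=not, Rectifier lost=occurs, Backup breaker is down=occurs → not all inputs occur → does not occur.
Generator path down [AND]: Utility feed fails=not, Diesel generator is down=occurs → not all inputs occur → does not occur.
Bus A inoperative [AND]: Automatic transfer switch lost=occurs, Generator path down=not, #1 utility transformer fails=occurs → not all inputs occur → does not occur.
Distribution tier inoperative [AND]: Upper UPS module stuck=not, C battery string trips=occurs, Upper automatic transfer switch 2 faulted=occurs, Forward PDU 2 is out=occurs → not all inputs occur → does not occur.
UPS chain lost [AND]: #2 static switch failed=occurs, Emergency fuel pump malfunctions=not, Distribution tier inoperative=not, Rectifier 2 is out=occurs → not all inputs occur → does not occur.
Bus B fails [OR]: UPS chain lost=not, Inboard breaker 2 stuck=occurs, Diesel generator 2 fails=occurs, Utility transformer 2 lost=occurs → at least one input occurs → occurs.
Data center power outage [AND]: Bus A inoperative=not, Bus B fails=occurs → not all inputs occur → does not occur.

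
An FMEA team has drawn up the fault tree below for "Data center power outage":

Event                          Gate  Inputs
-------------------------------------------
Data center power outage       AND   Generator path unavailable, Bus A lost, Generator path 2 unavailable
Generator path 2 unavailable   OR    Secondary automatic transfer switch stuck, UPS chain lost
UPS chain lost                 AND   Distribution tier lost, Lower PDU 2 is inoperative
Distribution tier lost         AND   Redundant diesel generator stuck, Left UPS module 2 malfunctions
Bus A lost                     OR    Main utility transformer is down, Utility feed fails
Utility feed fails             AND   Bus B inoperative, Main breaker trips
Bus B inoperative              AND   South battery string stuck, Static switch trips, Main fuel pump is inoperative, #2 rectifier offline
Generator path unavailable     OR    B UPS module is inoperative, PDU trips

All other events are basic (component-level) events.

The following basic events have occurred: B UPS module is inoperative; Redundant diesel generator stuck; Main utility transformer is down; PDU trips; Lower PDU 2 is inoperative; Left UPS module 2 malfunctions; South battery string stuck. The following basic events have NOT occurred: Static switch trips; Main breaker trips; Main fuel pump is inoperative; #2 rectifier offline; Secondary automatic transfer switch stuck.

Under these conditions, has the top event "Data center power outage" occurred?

Yes

Generator path unavailable [OR]: B UPS module is inoperative=occurs, PDU trips=occurs → at least one input occurs → occurs.
Bus B inoperative [AND]: South battery string stuck=occurs, Static switch trips=not, Main fuel pump is inoperative=not, #2 rectifier offline=not → not all inputs occur → does not occur.
Utility feed fails [AND]: Bus B inoperative=not, Main breaker trips=not → not all inputs occur → does not occur.
Bus A lost [OR]: Main utility transformer is down=occurs, Utility feed fails=not → at least one input occurs → occurs.
Distribution tier lost [AND]: Redundant diesel generator stuck=occurs, Left UPS module 2 malfunctions=occurs → all inputs occur → occurs.
UPS chain lost [AND]: Distribution tier lost=occurs, Lower PDU 2 is inoperative=occurs → all inputs occur → occurs.
Generator path 2 unavailable [OR]: Secondary automatic transfer switch stuck=not, UPS chain lost=occurs → at least one input occurs → occurs.
Data center power outage [AND]: Generator path unavailable=occurs, Bus A lost=occurs, Generator path 2 unavailable=occurs → all inputs occur → occurs.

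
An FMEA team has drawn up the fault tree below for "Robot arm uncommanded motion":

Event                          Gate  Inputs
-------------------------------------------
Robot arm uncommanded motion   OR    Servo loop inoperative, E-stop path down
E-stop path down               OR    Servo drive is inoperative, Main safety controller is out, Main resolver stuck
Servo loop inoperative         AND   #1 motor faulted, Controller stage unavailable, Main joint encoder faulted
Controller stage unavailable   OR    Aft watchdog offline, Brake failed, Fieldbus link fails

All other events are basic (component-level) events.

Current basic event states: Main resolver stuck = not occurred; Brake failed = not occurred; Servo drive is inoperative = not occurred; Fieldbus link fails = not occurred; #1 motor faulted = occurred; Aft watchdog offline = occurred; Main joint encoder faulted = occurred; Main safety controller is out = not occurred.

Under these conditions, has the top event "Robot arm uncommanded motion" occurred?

Controller stage unavailable [OR]: Aft watchdog offline=occurs, Brake failed=not, Fieldbus link fails=not → at least one input occurs → occurs.
Servo loop inoperative [AND]: #1 motor faulted=occurs, Controller stage unavailable=occurs, Main joint encoder faulted=occurs → all inputs occur → occurs.
E-stop path down [OR]: Servo drive is inoperative=not, Main safety controller is out=not, Main resolver stuck=not → no input occurs → does not occur.
Robot arm uncommanded motion [OR]: Servo loop inoperative=occurs, E-stop path down=not → at least one input occurs → occurs.

Yes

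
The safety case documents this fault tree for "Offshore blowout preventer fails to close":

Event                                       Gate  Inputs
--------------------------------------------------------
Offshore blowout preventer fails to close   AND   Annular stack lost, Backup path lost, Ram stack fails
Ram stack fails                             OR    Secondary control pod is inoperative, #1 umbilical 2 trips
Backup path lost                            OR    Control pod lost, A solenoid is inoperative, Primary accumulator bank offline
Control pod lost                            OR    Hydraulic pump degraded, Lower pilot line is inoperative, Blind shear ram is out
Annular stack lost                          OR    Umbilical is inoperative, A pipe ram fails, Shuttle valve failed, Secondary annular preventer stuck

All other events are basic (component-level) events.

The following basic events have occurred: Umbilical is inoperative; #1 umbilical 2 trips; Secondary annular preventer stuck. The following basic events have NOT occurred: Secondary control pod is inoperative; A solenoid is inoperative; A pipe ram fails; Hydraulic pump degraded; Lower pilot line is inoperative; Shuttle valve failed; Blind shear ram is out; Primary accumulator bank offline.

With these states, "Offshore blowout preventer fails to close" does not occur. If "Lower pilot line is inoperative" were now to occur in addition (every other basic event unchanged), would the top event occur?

Counterfactual: set "Lower pilot line is inoperative" to occurred.
Annular stack lost [OR]: Umbilical is inoperative=occurs, A pipe ram fails=not, Shuttle valve failed=not, Secondary annular preventer stuck=occurs → at least one input occurs → occurs.
Control pod lost [OR]: Hydraulic pump degraded=not, Lower pilot line is inoperative=occurs, Blind shear ram is out=not → at least one input occurs → occurs.
Backup path lost [OR]: Control pod lost=occurs, A solenoid is inoperative=not, Primary accumulator bank offline=not → at least one input occurs → occurs.
Ram stack fails [OR]: Secondary control pod is inoperative=not, #1 umbilical 2 trips=occurs → at least one input occurs → occurs.
Offshore blowout preventer fails to close [AND]: Annular stack lost=occurs, Backup path lost=occurs, Ram stack fails=occurs → all inputs occur → occurs.

Yes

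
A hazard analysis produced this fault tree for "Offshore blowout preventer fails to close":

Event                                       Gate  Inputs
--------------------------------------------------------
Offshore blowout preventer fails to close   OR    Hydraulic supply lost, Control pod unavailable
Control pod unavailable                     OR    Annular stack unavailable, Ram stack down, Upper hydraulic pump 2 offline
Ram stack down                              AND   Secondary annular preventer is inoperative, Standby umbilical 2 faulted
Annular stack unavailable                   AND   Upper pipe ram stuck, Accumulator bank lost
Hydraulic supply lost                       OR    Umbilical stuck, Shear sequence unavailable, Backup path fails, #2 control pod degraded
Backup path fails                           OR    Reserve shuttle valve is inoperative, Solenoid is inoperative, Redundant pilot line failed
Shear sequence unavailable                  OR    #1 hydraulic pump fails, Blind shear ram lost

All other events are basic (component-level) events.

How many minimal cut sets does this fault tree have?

Shear sequence unavailable [OR]: union of children's cut sets → 2 cut set(s).
Backup path fails [OR]: union of children's cut sets → 3 cut set(s).
Hydraulic supply lost [OR]: union of children's cut sets → 7 cut set(s).
Annular stack unavailable [AND]: one cut set from each child combined → 1 × 1 = 1 cut set(s).
Ram stack down [AND]: one cut set from each child combined → 1 × 1 = 1 cut set(s).
Control pod unavailable [OR]: union of children's cut sets → 3 cut set(s).
Offshore blowout preventer fails to close [OR]: union of children's cut sets → 10 cut set(s).
Minimal cut sets: {Umbilical stuck}; {#1 hydraulic pump fails}; {Blind shear ram lost}; {Reserve shuttle valve is inoperative}; {Solenoid is inoperative}; {Redundant pilot line failed}; {#2 control pod degraded}; {Accumulator bank lost, Upper pipe ram stuck}; {Secondary annular preventer is inoperative, Standby umbilical 2 faulted}; {Upper hydraulic pump 2 offline}.

10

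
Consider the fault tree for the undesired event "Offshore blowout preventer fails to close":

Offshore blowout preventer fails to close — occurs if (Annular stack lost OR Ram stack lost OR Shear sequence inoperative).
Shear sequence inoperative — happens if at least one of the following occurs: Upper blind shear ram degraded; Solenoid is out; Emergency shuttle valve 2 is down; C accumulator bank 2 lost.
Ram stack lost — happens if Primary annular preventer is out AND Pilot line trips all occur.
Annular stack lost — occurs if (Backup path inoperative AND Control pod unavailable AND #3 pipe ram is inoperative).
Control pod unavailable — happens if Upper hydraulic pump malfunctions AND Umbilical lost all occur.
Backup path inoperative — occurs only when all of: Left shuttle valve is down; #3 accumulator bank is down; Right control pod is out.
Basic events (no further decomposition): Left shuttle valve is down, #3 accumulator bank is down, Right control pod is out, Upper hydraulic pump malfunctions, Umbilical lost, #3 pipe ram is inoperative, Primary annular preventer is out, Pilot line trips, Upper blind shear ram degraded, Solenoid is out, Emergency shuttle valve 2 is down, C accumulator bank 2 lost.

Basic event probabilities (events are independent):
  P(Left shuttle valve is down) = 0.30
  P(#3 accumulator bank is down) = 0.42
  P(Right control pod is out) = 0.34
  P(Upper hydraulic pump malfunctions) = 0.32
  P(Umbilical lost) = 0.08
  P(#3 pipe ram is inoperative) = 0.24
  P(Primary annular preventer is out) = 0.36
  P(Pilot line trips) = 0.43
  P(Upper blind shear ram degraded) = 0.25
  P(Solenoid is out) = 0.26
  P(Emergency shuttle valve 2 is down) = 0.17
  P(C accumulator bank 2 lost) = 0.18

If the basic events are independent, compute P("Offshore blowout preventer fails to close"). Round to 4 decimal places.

0.6808

P(Backup path inoperative) [AND] = 0.30 × 0.42 × 0.34 = 0.042840
P(Control pod unavailable) [AND] = 0.32 × 0.08 = 0.025600
P(Annular stack lost) [AND] = 0.042840 × 0.025600 × 0.24 = 0.000263
P(Ram stack lost) [AND] = 0.36 × 0.43 = 0.154800
P(Shear sequence inoperative) [OR] = 1 − (1−0.25) × (1−0.26) × (1−0.17) × (1−0.18) = 0.622267
P(Offshore blowout preventer fails to close) [OR] = 1 − (1−0.000263) × (1−0.154800) × (1−0.622267) = 0.680824
Rounded to 4 decimal places: P(Offshore blowout preventer fails to close) ≈ 0.6808.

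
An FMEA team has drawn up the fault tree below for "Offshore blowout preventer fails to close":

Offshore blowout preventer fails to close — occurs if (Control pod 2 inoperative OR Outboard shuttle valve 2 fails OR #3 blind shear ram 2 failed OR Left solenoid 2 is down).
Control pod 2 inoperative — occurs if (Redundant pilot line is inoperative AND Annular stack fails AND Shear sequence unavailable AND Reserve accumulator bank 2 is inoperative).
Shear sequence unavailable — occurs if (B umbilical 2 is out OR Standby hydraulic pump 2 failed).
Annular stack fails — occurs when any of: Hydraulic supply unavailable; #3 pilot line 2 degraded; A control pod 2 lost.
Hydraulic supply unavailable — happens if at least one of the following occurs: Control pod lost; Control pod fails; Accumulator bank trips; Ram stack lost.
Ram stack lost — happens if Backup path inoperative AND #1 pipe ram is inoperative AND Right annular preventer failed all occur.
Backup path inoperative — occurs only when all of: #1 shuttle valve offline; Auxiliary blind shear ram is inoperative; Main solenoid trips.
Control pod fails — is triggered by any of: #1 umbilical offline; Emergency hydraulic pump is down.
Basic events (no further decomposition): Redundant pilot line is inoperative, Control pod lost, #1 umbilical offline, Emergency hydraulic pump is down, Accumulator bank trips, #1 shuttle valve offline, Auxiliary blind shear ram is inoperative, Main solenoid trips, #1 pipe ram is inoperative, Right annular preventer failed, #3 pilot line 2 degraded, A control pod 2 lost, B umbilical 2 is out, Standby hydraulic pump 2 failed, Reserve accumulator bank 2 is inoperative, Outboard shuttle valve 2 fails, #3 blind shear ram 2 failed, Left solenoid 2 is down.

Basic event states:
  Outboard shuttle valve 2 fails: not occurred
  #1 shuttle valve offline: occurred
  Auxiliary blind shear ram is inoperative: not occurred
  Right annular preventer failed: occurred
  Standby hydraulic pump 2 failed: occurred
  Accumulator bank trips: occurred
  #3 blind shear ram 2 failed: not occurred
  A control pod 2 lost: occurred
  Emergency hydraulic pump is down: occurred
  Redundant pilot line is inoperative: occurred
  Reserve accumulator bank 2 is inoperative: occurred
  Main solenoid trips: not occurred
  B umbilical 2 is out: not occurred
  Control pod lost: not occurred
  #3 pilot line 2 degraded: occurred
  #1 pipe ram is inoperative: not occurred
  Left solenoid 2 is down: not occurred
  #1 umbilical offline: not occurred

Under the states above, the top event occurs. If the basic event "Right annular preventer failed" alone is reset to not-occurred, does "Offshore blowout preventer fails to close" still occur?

Counterfactual: set "Right annular preventer failed" to not occurred.
Control pod fails [OR]: #1 umbilical offline=not, Emergency hydraulic pump is down=occurs → at least one input occurs → occurs.
Backup path inoperative [AND]: #1 shuttle valve offline=occurs, Auxiliary blind shear ram is inoperative=not, Main solenoid trips=not → not all inputs occur → does not occur.
Ram stack lost [AND]: Backup path inoperative=not, #1 pipe ram is inoperative=not, Right annular preventer failed=not → not all inputs occur → does not occur.
Hydraulic supply unavailable [OR]: Control pod lost=not, Control pod fails=occurs, Accumulator bank trips=occurs, Ram stack lost=not → at least one input occurs → occurs.
Annular stack fails [OR]: Hydraulic supply unavailable=occurs, #3 pilot line 2 degraded=occurs, A control pod 2 lost=occurs → at least one input occurs → occurs.
Shear sequence unavailable [OR]: B umbilical 2 is out=not, Standby hydraulic pump 2 failed=occurs → at least one input occurs → occurs.
Control pod 2 inoperative [AND]: Redundant pilot line is inoperative=occurs, Annular stack fails=occurs, Shear sequence unavailable=occurs, Reserve accumulator bank 2 is inoperative=occurs → all inputs occur → occurs.
Offshore blowout preventer fails to close [OR]: Control pod 2 inoperative=occurs, Outboard shuttle valve 2 fails=not, #3 blind shear ram 2 failed=not, Left solenoid 2 is down=not → at least one input occurs → occurs.

Yes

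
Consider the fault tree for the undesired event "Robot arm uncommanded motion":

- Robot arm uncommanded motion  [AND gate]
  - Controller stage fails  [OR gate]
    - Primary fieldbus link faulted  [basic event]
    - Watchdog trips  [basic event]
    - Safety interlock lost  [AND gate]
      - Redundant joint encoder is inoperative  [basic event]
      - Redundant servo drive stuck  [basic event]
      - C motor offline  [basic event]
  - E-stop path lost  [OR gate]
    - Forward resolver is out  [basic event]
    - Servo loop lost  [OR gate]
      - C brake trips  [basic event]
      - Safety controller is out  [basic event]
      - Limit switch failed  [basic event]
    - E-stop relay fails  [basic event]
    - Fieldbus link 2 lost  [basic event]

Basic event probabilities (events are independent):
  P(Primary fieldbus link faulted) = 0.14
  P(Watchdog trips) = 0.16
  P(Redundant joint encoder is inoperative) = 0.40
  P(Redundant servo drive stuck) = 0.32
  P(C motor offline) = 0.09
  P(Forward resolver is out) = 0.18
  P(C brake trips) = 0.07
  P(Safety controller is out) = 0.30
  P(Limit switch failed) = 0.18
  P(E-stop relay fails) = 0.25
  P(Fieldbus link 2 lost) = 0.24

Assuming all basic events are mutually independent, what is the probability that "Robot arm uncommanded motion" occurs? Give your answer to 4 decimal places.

P(Safety interlock lost) [AND] = 0.40 × 0.32 × 0.09 = 0.011520
P(Controller stage fails) [OR] = 1 − (1−0.14) × (1−0.16) × (1−0.011520) = 0.285922
P(Servo loop lost) [OR] = 1 − (1−0.07) × (1−0.30) × (1−0.18) = 0.466180
P(E-stop path lost) [OR] = 1 − (1−0.18) × (1−0.466180) × (1−0.25) × (1−0.24) = 0.750493
P(Robot arm uncommanded motion) [AND] = 0.285922 × 0.750493 = 0.214582
Rounded to 4 decimal places: P(Robot arm uncommanded motion) ≈ 0.2146.

0.2146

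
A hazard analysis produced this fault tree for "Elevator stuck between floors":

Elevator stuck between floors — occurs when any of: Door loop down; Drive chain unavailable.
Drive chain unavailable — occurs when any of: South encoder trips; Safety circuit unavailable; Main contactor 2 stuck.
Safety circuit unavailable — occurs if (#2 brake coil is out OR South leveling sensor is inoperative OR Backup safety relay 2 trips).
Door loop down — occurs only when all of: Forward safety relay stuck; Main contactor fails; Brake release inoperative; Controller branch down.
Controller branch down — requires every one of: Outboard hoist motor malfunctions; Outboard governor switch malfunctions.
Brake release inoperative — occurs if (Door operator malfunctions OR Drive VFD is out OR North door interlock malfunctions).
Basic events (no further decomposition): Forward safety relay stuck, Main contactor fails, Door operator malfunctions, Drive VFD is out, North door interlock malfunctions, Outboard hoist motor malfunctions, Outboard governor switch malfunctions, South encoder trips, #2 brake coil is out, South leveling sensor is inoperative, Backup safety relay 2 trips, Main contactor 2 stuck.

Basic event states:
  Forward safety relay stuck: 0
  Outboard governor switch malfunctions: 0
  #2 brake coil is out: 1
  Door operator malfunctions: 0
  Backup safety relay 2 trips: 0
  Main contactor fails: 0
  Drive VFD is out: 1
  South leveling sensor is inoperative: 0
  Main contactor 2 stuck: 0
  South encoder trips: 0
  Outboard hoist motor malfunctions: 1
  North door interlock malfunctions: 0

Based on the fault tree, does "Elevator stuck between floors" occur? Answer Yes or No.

Brake release inoperative [OR]: Door operator malfunctions=not, Drive VFD is out=occurs, North door interlock malfunctions=not → at least one input occurs → occurs.
Controller branch down [AND]: Outboard hoist motor malfunctions=occurs, Outboard governor switch malfunctions=not → not all inputs occur → does not occur.
Door loop down [AND]: Forward safety relay stuck=not, Main contactor fails=not, Brake release inoperative=occurs, Controller branch down=not → not all inputs occur → does not occur.
Safety circuit unavailable [OR]: #2 brake coil is out=occurs, South leveling sensor is inoperative=not, Backup safety relay 2 trips=not → at least one input occurs → occurs.
Drive chain unavailable [OR]: South encoder trips=not, Safety circuit unavailable=occurs, Main contactor 2 stuck=not → at least one input occurs → occurs.
Elevator stuck between floors [OR]: Door loop down=not, Drive chain unavailable=occurs → at least one input occurs → occurs.

Yes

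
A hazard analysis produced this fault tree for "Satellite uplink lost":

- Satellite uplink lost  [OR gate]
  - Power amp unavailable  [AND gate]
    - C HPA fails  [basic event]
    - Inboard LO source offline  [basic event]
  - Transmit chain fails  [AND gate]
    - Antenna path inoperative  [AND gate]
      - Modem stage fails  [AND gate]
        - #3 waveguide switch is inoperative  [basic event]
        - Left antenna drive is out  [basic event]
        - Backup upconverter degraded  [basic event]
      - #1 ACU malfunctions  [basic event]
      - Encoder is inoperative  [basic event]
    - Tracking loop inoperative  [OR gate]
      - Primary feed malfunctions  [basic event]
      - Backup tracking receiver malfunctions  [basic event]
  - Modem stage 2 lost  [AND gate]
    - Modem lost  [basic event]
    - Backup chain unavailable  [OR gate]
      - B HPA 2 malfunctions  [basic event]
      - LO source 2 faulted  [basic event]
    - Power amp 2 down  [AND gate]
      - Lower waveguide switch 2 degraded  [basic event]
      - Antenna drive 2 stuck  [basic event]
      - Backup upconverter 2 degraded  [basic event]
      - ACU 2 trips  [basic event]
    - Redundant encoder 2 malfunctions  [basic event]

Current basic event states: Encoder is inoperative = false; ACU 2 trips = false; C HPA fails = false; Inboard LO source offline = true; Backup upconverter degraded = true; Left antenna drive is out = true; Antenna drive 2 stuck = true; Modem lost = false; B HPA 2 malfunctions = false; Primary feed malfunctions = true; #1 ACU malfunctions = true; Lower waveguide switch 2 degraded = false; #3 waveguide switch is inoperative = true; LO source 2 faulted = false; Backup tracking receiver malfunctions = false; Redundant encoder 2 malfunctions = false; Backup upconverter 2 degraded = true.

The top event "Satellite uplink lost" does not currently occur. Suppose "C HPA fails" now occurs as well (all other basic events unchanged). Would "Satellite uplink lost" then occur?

Counterfactual: set "C HPA fails" to occurred.
Power amp unavailable [AND]: C HPA fails=occurs, Inboard LO source offline=occurs → all inputs occur → occurs.
Modem stage fails [AND]: #3 waveguide switch is inoperative=occurs, Left antenna drive is out=occurs, Backup upconverter degraded=occurs → all inputs occur → occurs.
Antenna path inoperative [AND]: Modem stage fails=occurs, #1 ACU malfunctions=occurs, Encoder is inoperative=not → not all inputs occur → does not occur.
Tracking loop inoperative [OR]: Primary feed malfunctions=occurs, Backup tracking receiver malfunctions=not → at least one input occurs → occurs.
Transmit chain fails [AND]: Antenna path inoperative=not, Tracking loop inoperative=occurs → not all inputs occur → does not occur.
Backup chain unavailable [OR]: B HPA 2 malfunctions=not, LO source 2 faulted=not → no input occurs → does not occur.
Power amp 2 down [AND]: Lower waveguide switch 2 degraded=not, Antenna drive 2 stuck=occurs, Backup upconverter 2 degraded=occurs, ACU 2 trips=not → not all inputs occur → does not occur.
Modem stage 2 lost [AND]: Modem lost=not, Backup chain unavailable=not, Power amp 2 down=not, Redundant encoder 2 malfunctions=not → not all inputs occur → does not occur.
Satellite uplink lost [OR]: Power amp unavailable=occurs, Transmit chain fails=not, Modem stage 2 lost=not → at least one input occurs → occurs.

Yes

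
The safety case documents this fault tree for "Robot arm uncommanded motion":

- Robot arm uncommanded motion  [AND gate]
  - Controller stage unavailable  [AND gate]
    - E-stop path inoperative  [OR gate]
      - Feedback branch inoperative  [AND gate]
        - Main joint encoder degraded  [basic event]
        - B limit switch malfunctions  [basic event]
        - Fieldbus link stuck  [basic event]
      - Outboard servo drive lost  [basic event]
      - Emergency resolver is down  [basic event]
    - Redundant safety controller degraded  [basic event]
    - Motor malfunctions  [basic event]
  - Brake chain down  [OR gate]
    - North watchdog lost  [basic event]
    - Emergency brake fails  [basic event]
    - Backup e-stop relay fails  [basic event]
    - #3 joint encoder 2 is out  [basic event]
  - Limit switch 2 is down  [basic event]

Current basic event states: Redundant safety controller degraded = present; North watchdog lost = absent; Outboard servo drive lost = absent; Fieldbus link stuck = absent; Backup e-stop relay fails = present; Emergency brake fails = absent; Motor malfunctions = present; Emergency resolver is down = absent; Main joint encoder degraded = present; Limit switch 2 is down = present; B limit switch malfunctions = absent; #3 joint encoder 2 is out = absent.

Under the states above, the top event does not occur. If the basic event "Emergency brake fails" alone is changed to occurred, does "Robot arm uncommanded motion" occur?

No

Counterfactual: set "Emergency brake fails" to occurred.
Feedback branch inoperative [AND]: Main joint encoder degraded=occurs, B limit switch malfunctions=not, Fieldbus link stuck=not → not all inputs occur → does not occur.
E-stop path inoperative [OR]: Feedback branch inoperative=not, Outboard servo drive lost=not, Emergency resolver is down=not → no input occurs → does not occur.
Controller stage unavailable [AND]: E-stop path inoperative=not, Redundant safety controller degraded=occurs, Motor malfunctions=occurs → not all inputs occur → does not occur.
Brake chain down [OR]: North watchdog lost=not, Emergency brake fails=occurs, Backup e-stop relay fails=occurs, #3 joint encoder 2 is out=not → at least one input occurs → occurs.
Robot arm uncommanded motion [AND]: Controller stage unavailable=not, Brake chain down=occurs, Limit switch 2 is down=occurs → not all inputs occur → does not occur.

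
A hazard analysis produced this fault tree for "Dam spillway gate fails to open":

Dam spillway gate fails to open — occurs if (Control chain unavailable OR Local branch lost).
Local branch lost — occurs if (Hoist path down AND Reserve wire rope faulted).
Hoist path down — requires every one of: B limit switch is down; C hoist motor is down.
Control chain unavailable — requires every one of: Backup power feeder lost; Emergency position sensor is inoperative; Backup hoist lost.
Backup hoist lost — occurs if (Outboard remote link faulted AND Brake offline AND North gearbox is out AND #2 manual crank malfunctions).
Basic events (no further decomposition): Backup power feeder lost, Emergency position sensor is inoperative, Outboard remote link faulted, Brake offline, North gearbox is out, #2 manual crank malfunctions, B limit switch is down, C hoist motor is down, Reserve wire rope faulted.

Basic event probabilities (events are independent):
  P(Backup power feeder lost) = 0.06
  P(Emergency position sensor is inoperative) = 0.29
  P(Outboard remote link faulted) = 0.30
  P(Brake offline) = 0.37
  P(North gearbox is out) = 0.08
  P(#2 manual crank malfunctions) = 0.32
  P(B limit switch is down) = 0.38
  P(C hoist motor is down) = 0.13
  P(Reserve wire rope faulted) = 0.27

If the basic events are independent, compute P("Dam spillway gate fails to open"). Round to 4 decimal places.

0.0134

P(Backup hoist lost) [AND] = 0.30 × 0.37 × 0.08 × 0.32 = 0.002842
P(Control chain unavailable) [AND] = 0.06 × 0.29 × 0.002842 = 0.000049
P(Hoist path down) [AND] = 0.38 × 0.13 = 0.049400
P(Local branch lost) [AND] = 0.049400 × 0.27 = 0.013338
P(Dam spillway gate fails to open) [OR] = 1 − (1−0.000049) × (1−0.013338) = 0.013386
Rounded to 4 decimal places: P(Dam spillway gate fails to open) ≈ 0.0134.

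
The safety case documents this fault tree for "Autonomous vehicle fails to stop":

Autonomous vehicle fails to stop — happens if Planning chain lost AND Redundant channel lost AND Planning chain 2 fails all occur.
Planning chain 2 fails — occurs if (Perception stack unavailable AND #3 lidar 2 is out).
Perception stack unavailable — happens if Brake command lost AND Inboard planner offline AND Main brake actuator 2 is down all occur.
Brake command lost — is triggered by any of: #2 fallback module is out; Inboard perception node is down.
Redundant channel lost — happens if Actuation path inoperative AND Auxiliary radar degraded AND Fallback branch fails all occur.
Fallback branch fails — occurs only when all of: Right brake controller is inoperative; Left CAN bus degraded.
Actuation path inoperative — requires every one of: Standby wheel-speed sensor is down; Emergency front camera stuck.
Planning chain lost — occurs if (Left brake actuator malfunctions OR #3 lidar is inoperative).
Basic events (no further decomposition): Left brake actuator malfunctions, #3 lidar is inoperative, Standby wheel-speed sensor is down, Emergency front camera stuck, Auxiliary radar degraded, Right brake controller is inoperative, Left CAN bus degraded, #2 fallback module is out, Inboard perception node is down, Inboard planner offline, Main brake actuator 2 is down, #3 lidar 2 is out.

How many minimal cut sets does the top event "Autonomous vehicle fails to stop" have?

Planning chain lost [OR]: union of children's cut sets → 2 cut set(s).
Actuation path inoperative [AND]: one cut set from each child combined → 1 × 1 = 1 cut set(s).
Fallback branch fails [AND]: one cut set from each child combined → 1 × 1 = 1 cut set(s).
Redundant channel lost [AND]: one cut set from each child combined → 1 × 1 × 1 = 1 cut set(s).
Brake command lost [OR]: union of children's cut sets → 2 cut set(s).
Perception stack unavailable [AND]: one cut set from each child combined → 2 × 1 × 1 = 2 cut set(s).
Planning chain 2 fails [AND]: one cut set from each child combined → 2 × 1 = 2 cut set(s).
Autonomous vehicle fails to stop [AND]: one cut set from each child combined → 2 × 1 × 2 = 4 cut set(s).
Minimal cut sets: {#2 fallback module is out, #3 lidar 2 is out, Auxiliary radar degraded, Emergency front camera stuck, Inboard planner offline, Left CAN bus degraded, Left brake actuator malfunctions, Main brake actuator 2 is down, Right brake controller is inoperative, Standby wheel-speed sensor is down}; {#3 lidar 2 is out, Auxiliary radar degraded, Emergency front camera stuck, Inboard perception node is down, Inboard planner offline, Left CAN bus degraded, Left brake actuator malfunctions, Main brake actuator 2 is down, Right brake controller is inoperative, Standby wheel-speed sensor is down}; {#2 fallback module is out, #3 lidar 2 is out, #3 lidar is inoperative, Auxiliary radar degraded, Emergency front camera stuck, Inboard planner offline, Left CAN bus degraded, Main brake actuator 2 is down, Right brake controller is inoperative, Standby wheel-speed sensor is down}; {#3 lidar 2 is out, #3 lidar is inoperative, Auxiliary radar degraded, Emergency front camera stuck, Inboard perception node is down, Inboard planner offline, Left CAN bus degraded, Main brake actuator 2 is down, Right brake controller is inoperative, Standby wheel-speed sensor is down}.

4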